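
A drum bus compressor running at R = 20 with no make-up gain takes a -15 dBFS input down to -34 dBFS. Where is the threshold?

Let T be the threshold. Output overshoot = (input overshoot)/R, so -34 − T = (-15 − T)/20.
20·(-34 − T) = -15 − T → 19·T = -680 − (-15) = -665.
T = -665/19 = -35 dBFS.

-35 dBFS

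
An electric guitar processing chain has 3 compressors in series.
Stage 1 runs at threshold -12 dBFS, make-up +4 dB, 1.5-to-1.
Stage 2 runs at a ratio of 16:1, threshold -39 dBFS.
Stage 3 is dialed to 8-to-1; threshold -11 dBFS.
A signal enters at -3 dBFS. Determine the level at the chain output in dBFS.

Stage 1: 9 dB above -12 dBFS, reduced 1.5:1 to 6 dB above → -6 dBFS; +4 dB make-up → -2 dBFS.
Stage 2: -2 dBFS is 37 dB over -39 dBFS; at 16:1 that becomes 2.3125 dB over, giving -36.6875 dBFS.
Stage 3: below threshold (-36.6875 ≤ -11); passes unchanged; output -36.6875 dBFS.

-36.6875 dBFS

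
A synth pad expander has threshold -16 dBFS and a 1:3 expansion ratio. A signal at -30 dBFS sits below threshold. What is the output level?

-58 dBFS

Undershoot = (-16) − (-30) = 14 dB.
At 1:3, that expands to 42 dB under threshold.
Output = -16 − 42 = -58 dBFS.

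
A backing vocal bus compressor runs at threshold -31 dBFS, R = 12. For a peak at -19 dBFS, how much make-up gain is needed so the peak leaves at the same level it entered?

11 dB

Without make-up, output = threshold + overshoot/12 = -31 + 1 = -30 dBFS.
Gap to target: 11 dB.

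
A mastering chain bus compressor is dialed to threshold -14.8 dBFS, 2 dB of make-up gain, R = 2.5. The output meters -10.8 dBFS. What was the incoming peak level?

Stripping the +2 dB make-up gives -12.8 dBFS at the gain stage.
The compressed level sits -12.8 − (-14.8) = 2 dB over threshold.
Input overshoot = R × output overshoot = 5 dB → input = -14.8 + 5 = -9.8 dBFS.

-9.8 dBFS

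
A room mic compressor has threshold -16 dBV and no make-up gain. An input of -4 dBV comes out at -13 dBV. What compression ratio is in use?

4:1

Input overshoot = -4 − (-16) = 12 dB; output overshoot = -13 − (-16) = 3 dB.
Ratio = 12 / 3 = 4.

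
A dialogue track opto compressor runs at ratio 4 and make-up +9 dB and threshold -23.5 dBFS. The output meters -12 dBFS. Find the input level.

-13.5 dBFS

Remove make-up: -12 − 9 = -21 dBFS.
Post-compression overshoot = -21 − (-23.5) = 2.5 dB.
Before 4:1 compression the overshoot was 2.5 × 4 = 10 dB, so input = -23.5 + 10 = -13.5 dBFS.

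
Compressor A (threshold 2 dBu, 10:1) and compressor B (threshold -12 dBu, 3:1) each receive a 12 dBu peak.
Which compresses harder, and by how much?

B, by 7 dB

A: 10 dB over, compressed to 1 dB over, so 9 dB of GR.
B: 24 dB over, compressed to 8 dB over, so 16 dB of GR.
B applies 7 dB more gain reduction.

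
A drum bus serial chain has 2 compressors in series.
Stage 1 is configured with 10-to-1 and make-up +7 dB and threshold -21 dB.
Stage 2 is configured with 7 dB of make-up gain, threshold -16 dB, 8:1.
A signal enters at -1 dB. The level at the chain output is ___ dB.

-8.5 dB

Stage 1: -1 dB is 20 dB over -21 dB; at 10:1 that becomes 2 dB over, giving -19 dB; +7 dB make-up → -12 dB.
Stage 2: 4 dB above -16 dB, reduced 8:1 to 0.5 dB above → -15.5 dB; +7 dB make-up → -8.5 dB.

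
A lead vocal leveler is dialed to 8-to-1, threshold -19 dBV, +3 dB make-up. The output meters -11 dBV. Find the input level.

21 dBV

Remove make-up: -11 − 3 = -14 dBV.
Post-compression overshoot = -14 − (-19) = 5 dB.
Before 8:1 compression the overshoot was 5 × 8 = 40 dB, so input = -19 + 40 = 21 dBV.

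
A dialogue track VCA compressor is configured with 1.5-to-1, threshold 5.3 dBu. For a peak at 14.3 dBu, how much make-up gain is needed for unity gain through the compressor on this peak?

3 dB

The peak compresses to 5.3 + 9/1.5 = 11.3 dBu.
To reach 14.3 dBu requires 14.3 − 11.3 = 3 dB of make-up.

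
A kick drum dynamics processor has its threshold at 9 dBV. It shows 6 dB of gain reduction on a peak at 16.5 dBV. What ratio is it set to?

Input overshoot = 16.5 − 9 = 7.5 dB.
Output overshoot = 7.5 − 6 = 1.5 dB.
Ratio = input overshoot / output overshoot = 7.5 / 1.5 = 5.

5:1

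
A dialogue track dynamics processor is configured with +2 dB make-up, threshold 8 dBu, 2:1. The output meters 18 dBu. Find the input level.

24 dBu

Remove make-up: 18 − 2 = 16 dBu.
The compressed level sits 16 − 8 = 8 dB over threshold.
Input overshoot = R × output overshoot = 16 dB → input = 8 + 16 = 24 dBu.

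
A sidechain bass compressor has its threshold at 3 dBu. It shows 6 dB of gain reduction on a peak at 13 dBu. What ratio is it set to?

Input overshoot = 13 − 3 = 10 dB.
Output overshoot = 10 − 6 = 4 dB.
Ratio = input overshoot / output overshoot = 10 / 4 = 2.5.

2.5:1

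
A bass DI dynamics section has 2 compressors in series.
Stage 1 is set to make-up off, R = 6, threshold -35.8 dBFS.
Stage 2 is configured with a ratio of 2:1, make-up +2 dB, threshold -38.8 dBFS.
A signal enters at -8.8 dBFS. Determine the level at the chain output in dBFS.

Stage 1: overshoot 27 dB → 27/6 = 4.5 dB → -31.3 dBFS.
Stage 2: -31.3 dBFS is 7.5 dB over -38.8 dBFS; at 2:1 that becomes 3.75 dB over, giving -35.05 dBFS; +2 dB make-up → -33.05 dBFS.

-33.05 dBFS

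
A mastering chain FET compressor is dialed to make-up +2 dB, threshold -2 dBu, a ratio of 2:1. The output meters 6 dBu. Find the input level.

10 dBu

Before make-up, the level was 6 − 2 = 4 dBu.
Post-compression overshoot = 4 − (-2) = 6 dB.
Input overshoot = R × output overshoot = 12 dB → input = -2 + 12 = 10 dBu.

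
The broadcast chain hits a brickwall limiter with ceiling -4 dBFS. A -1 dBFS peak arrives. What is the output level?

At ∞:1, everything above -4 dBFS is held at the ceiling.

-4 dBFS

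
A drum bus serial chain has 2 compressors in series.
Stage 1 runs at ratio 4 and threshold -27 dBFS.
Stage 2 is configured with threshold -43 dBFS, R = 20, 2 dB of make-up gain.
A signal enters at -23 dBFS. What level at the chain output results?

-40.15 dBFS

Stage 1: overshoot 4 dB → 4/4 = 1 dB → -26 dBFS.
Stage 2: overshoot 17 dB → 17/20 = 0.85 dB → -42.15 dBFS; +2 dB make-up → -40.15 dBFS.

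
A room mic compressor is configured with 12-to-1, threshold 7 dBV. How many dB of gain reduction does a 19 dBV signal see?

11 dB

Overshoot = 19 − 7 = 12 dB.
A 12:1 ratio leaves 1 dB of that excess.
Gain reduction = 12 − 1 = 11 dB.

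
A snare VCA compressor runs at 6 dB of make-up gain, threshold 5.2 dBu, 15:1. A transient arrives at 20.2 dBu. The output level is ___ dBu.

12.2 dBu

The input is 15 dB above the 5.2 dBu threshold.
The 15 dB excess becomes 1 dB after 15:1 reduction.
Output = 5.2 + 1 = 6.2 dBu; make-up adds 6 dB, giving 12.2 dBu.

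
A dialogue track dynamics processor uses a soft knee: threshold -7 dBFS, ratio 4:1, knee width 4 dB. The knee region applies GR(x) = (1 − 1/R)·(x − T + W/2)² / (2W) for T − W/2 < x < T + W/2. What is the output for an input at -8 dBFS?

x − T + W/2 = -8 − (-7) + 2 = 1.
GR = (1 − 1/4) × 1² / 8 = 0.75 × 1 / 8 = 0.09375 dB.
Output = -8 − 0.09375 = -8.09375 dBFS.

-8.09375 dBFS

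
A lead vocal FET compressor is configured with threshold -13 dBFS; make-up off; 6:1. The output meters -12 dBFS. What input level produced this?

Post-compression overshoot = -12 − (-13) = 1 dB.
Before 6:1 compression the overshoot was 1 × 6 = 6 dB, so input = -13 + 6 = -7 dBFS.

-7 dBFS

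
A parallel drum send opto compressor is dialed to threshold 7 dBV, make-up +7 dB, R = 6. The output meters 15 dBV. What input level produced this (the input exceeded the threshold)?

13 dBV

Remove make-up: 15 − 7 = 8 dBV.
The compressed level sits 8 − 7 = 1 dB over threshold.
Before 6:1 compression the overshoot was 1 × 6 = 6 dB, so input = 7 + 6 = 13 dBV.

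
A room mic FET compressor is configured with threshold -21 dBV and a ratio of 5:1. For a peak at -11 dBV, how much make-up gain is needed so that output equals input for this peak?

8 dB

Overshoot 10 dB → 10/5 = 2 dB after compression, so the compressed level is -21 + 2 = -19 dBV.
Make-up = target − compressed = -11 − (-19) = 8 dB.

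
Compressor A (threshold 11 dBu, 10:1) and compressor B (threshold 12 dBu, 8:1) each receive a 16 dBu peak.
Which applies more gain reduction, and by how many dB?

A, by 1 dB

A: overshoot 5 dB → output overshoot 0.5 dB → GR 4.5 dB.
B: overshoot 4 dB → output overshoot 0.5 dB → GR 3.5 dB.
A reduces 1 dB more.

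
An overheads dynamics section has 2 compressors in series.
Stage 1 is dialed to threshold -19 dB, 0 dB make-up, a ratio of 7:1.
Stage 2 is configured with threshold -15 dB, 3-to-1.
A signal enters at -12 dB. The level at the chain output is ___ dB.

-18 dB

Stage 1: -12 dB is 7 dB over -19 dB; at 7:1 that becomes 1 dB over, giving -18 dB.
Stage 2: -18 dB is at or below the -15 dB threshold — no compression; output -18 dB.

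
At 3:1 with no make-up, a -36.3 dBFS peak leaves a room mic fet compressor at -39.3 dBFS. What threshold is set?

Gain reduction = -36.3 − (-39.3) = 3 dB; output overshoot = GR / (R − 1) = 3 / 2 = 1.5 dB.
Threshold = output − output overshoot = -39.3 − 1.5 = -40.8 dBFS.

-40.8 dBFS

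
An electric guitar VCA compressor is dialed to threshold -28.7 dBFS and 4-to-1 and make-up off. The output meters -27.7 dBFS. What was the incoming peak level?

Post-compression overshoot = -27.7 − (-28.7) = 1 dB.
Undo the ratio: input overshoot = 1 × 4 = 4 dB, giving input = -24.7 dBFS.

-24.7 dBFS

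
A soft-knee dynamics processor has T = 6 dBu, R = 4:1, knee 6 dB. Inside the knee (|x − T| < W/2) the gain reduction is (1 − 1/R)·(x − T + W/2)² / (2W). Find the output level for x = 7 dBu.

x − T + W/2 = 7 − 6 + 3 = 4.
GR = (1 − 1/4) × 4² / 12 = 0.75 × 16 / 12 = 1 dB.
Output = 7 − 1 = 6 dBu.

6 dBu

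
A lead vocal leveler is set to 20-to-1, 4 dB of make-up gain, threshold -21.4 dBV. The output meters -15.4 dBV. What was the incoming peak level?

Stripping the +4 dB make-up gives -19.4 dBV at the gain stage.
Post-compression overshoot = -19.4 − (-21.4) = 2 dB.
Undo the ratio: input overshoot = 2 × 20 = 40 dB, giving input = 18.6 dBV.

18.6 dBV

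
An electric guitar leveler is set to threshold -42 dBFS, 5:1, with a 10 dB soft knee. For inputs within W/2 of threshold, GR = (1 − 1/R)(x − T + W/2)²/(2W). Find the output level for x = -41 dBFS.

-42.44 dBFS

x − T + W/2 = -41 − (-42) + 5 = 6.
GR = (1 − 1/5) × 6² / 20 = 0.8 × 36 / 20 = 1.44 dB.
Output = -41 − 1.44 = -42.44 dBFS.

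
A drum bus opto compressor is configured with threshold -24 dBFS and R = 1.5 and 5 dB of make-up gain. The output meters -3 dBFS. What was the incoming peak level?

0 dBFS

Stripping the +5 dB make-up gives -8 dBFS at the gain stage.
Post-compression overshoot = -8 − (-24) = 16 dB.
Undo the ratio: input overshoot = 16 × 1.5 = 24 dB, giving input = 0 dBFS.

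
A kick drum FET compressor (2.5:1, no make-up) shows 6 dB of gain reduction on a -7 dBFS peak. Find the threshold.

-17 dBFS

Let T be the threshold. Output overshoot = (input overshoot)/R, so -13 − T = (-7 − T)/2.5.
2.5·(-13 − T) = -7 − T → 1.5·T = -32.5 − (-7) = -25.5.
T = -25.5/1.5 = -17 dBFS.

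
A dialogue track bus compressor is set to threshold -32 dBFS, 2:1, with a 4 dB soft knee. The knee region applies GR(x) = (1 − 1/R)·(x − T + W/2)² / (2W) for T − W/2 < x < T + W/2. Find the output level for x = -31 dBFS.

x − T + W/2 = -31 − (-32) + 2 = 3.
GR = (1 − 1/2) × 3² / 8 = 0.5 × 9 / 8 = 0.5625 dB.
Output = -31 − 0.5625 = -31.5625 dBFS.

-31.5625 dBFS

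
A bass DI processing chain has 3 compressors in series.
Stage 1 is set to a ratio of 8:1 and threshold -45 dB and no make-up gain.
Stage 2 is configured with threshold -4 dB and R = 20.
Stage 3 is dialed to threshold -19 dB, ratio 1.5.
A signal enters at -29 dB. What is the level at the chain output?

-43 dB

Stage 1: overshoot 16 dB → 16/8 = 2 dB → -43 dB.
Stage 2: below threshold (-43 ≤ -4); passes unchanged; output -43 dB.
Stage 3: -43 dB ≤ -19 dB, so stage 3 doesn't engage; output -43 dB.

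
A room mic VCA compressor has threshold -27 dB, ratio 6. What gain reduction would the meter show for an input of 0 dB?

22.5 dB

The signal is 27 dB above threshold.
At 6:1, output sits 27/6 = 4.5 dB above threshold.
So the signal is attenuated by 27 − 4.5 = 22.5 dB.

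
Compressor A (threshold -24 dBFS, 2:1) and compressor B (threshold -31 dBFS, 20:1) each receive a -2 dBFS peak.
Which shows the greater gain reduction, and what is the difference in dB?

B, by 16.55 dB

A: 22 dB over, compressed to 11 dB over, so 11 dB of GR.
B: 29 dB over, compressed to 1.45 dB over, so 27.55 dB of GR.
B applies 16.55 dB more gain reduction.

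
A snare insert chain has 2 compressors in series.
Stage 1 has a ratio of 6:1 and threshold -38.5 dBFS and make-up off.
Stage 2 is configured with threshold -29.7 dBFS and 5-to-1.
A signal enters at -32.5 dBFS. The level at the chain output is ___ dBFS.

-37.5 dBFS

Stage 1: overshoot 6 dB → 6/6 = 1 dB → -37.5 dBFS.
Stage 2: -37.5 dBFS is at or below the -29.7 dBFS threshold — no compression; output -37.5 dBFS.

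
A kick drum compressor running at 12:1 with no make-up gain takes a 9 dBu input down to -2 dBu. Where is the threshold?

-3 dBu

Let T be the threshold. Output overshoot = (input overshoot)/R, so -2 − T = (9 − T)/12.
12·(-2 − T) = 9 − T → 11·T = -24 − 9 = -33.
T = -33/11 = -3 dBu.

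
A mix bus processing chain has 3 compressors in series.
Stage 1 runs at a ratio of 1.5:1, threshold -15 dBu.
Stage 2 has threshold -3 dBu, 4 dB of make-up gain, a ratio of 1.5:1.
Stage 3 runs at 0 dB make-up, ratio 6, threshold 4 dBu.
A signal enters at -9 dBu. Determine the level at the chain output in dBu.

-7 dBu

Stage 1: overshoot 6 dB → 6/1.5 = 4 dB → -11 dBu.
Stage 2: -11 dBu ≤ -3 dBu, so stage 2 doesn't engage; make-up brings it to -7 dBu.
Stage 3: -7 dBu ≤ 4 dBu, so stage 3 doesn't engage; output -7 dBu.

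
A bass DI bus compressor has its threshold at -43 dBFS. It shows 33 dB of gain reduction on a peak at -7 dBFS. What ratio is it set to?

12:1

Input overshoot = -7 − (-43) = 36 dB.
Output overshoot = 36 − 33 = 3 dB.
Ratio = input overshoot / output overshoot = 36 / 3 = 12.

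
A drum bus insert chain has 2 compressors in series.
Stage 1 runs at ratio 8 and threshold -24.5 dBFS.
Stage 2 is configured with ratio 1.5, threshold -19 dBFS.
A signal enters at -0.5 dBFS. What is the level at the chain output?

Stage 1: overshoot 24 dB → 24/8 = 3 dB → -21.5 dBFS.
Stage 2: -21.5 dBFS is at or below the -19 dBFS threshold — no compression; output -21.5 dBFS.

-21.5 dBFS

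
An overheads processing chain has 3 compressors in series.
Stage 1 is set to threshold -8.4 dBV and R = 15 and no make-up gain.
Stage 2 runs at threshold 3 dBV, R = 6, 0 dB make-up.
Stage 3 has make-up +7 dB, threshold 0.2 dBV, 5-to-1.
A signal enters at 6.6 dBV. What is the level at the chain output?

Stage 1: overshoot 15 dB → 15/15 = 1 dB → -7.4 dBV.
Stage 2: below threshold (-7.4 ≤ 3); passes unchanged; output -7.4 dBV.
Stage 3: -7.4 dBV ≤ 0.2 dBV, so stage 3 doesn't engage; make-up brings it to -0.4 dBV.

-0.4 dBV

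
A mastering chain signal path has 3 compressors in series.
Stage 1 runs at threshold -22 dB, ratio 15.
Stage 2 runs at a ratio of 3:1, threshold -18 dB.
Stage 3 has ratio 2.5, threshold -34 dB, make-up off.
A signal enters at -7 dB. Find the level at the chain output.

Stage 1: -7 dB is 15 dB over -22 dB; at 15:1 that becomes 1 dB over, giving -21 dB.
Stage 2: -21 dB is at or below the -18 dB threshold — no compression; output -21 dB.
Stage 3: 13 dB above -34 dB, reduced 2.5:1 to 5.2 dB above → -28.8 dB.

-28.8 dB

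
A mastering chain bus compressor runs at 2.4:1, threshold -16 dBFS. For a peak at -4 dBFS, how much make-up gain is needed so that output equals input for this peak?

Without make-up, output = threshold + overshoot/2.4 = -16 + 5 = -11 dBFS.
Gap to target: 7 dB.

7 dB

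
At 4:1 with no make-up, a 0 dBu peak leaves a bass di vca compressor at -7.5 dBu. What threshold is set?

-10 dBu

Let T be the threshold. Output overshoot = (input overshoot)/R, so -7.5 − T = (0 − T)/4.
4·(-7.5 − T) = 0 − T → 3·T = -30 − 0 = -30.
T = -30/3 = -10 dBu.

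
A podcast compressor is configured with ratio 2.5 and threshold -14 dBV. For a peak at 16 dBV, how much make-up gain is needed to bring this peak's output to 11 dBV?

The peak compresses to -14 + 30/2.5 = -2 dBV.
To reach 11 dBV requires 11 − (-2) = 13 dB of make-up.

13 dB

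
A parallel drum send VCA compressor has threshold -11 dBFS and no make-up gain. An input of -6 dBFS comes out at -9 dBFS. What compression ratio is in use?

Input overshoot = -6 − (-11) = 5 dB; output overshoot = -9 − (-11) = 2 dB.
Ratio = 5 / 2 = 2.5.

2.5:1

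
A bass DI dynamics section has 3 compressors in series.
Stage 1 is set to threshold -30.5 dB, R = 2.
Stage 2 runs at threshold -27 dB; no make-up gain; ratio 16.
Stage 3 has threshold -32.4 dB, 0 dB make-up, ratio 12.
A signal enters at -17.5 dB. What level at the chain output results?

Stage 1: 13 dB above -30.5 dB, reduced 2:1 to 6.5 dB above → -24 dB.
Stage 2: -24 dB is 3 dB over -27 dB; at 16:1 that becomes 0.1875 dB over, giving -26.8125 dB.
Stage 3: -26.8125 dB is 5.5875 dB over -32.4 dB; at 12:1 that becomes 0.465625 dB over, giving -31.934375 dB.

-31.934375 dB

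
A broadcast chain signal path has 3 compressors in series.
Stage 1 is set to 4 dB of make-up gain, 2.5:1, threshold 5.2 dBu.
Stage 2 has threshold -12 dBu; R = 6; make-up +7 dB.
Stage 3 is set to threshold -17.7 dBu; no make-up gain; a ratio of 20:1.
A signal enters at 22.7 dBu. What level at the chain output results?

Stage 1: 22.7 dBu is 17.5 dB over 5.2 dBu; at 2.5:1 that becomes 7 dB over, giving 12.2 dBu; +4 dB make-up → 16.2 dBu.
Stage 2: overshoot 28.2 dB → 28.2/6 = 4.7 dB → -7.3 dBu; +7 dB make-up → -0.3 dBu.
Stage 3: overshoot 17.4 dB → 17.4/20 = 0.87 dB → -16.83 dBu.

-16.83 dBu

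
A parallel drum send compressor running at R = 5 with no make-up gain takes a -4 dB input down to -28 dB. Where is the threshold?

-34 dB

Gain reduction = -4 − (-28) = 24 dB; output overshoot = GR / (R − 1) = 24 / 4 = 6 dB.
Threshold = output − output overshoot = -28 − 6 = -34 dB.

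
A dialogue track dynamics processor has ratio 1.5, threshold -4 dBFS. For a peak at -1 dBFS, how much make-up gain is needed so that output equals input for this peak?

1 dB

The peak compresses to -4 + 3/1.5 = -2 dBFS.
To reach -1 dBFS requires -1 − (-2) = 1 dB of make-up.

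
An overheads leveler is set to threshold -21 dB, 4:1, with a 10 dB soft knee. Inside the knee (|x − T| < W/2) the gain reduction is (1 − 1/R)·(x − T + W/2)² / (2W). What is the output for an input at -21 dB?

-21.9375 dB

x − T + W/2 = -21 − (-21) + 5 = 5.
GR = (1 − 1/4) × 5² / 20 = 0.75 × 25 / 20 = 0.9375 dB.
Output = -21 − 0.9375 = -21.9375 dB.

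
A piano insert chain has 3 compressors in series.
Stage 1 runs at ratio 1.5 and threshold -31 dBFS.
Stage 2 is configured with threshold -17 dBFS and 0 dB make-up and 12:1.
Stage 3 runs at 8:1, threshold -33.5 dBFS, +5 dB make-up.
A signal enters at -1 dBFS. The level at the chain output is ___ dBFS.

Stage 1: -1 dBFS is 30 dB over -31 dBFS; at 1.5:1 that becomes 20 dB over, giving -11 dBFS.
Stage 2: 6 dB above -17 dBFS, reduced 12:1 to 0.5 dB above → -16.5 dBFS.
Stage 3: 17 dB above -33.5 dBFS, reduced 8:1 to 2.125 dB above → -31.375 dBFS; +5 dB make-up → -26.375 dBFS.

-26.375 dBFS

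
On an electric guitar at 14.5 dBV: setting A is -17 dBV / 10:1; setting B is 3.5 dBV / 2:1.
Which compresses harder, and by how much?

A, by 22.85 dB

A: GR = 31.5 − 31.5/10 = 28.35 dB.
B: GR = 11 − 11/2 = 5.5 dB.
A applies 22.85 dB more gain reduction.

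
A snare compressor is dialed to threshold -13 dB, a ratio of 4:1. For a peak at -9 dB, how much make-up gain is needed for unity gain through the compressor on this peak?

Overshoot 4 dB → 4/4 = 1 dB after compression, so the compressed level is -13 + 1 = -12 dB.
Make-up = target − compressed = -9 − (-12) = 3 dB.

3 dB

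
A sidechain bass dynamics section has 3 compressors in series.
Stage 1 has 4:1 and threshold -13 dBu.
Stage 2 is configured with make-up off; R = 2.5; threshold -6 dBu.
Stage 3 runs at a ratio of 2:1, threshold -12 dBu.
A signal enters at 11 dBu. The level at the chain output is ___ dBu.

Stage 1: 24 dB above -13 dBu, reduced 4:1 to 6 dB above → -7 dBu.
Stage 2: below threshold (-7 ≤ -6); passes unchanged; output -7 dBu.
Stage 3: 5 dB above -12 dBu, reduced 2:1 to 2.5 dB above → -9.5 dBu.

-9.5 dBu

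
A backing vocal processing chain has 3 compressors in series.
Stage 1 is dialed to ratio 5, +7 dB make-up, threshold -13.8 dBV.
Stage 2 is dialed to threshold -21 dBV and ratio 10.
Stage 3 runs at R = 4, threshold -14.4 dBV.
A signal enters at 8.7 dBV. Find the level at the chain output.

Stage 1: 8.7 dBV is 22.5 dB over -13.8 dBV; at 5:1 that becomes 4.5 dB over, giving -9.3 dBV; +7 dB make-up → -2.3 dBV.
Stage 2: overshoot 18.7 dB → 18.7/10 = 1.87 dB → -19.13 dBV.
Stage 3: -19.13 dBV is at or below the -14.4 dBV threshold — no compression; output -19.13 dBV.

-19.13 dBV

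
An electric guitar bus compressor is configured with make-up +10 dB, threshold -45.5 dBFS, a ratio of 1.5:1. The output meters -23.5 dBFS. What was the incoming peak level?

-27.5 dBFS

Remove make-up: -23.5 − 10 = -33.5 dBFS.
The compressed level sits -33.5 − (-45.5) = 12 dB over threshold.
Input overshoot = R × output overshoot = 18 dB → input = -45.5 + 18 = -27.5 dBFS.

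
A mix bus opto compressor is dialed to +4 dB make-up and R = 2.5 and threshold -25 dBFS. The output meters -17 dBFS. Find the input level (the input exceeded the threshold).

Before make-up, the level was -17 − 4 = -21 dBFS.
Post-compression overshoot = -21 − (-25) = 4 dB.
Undo the ratio: input overshoot = 4 × 2.5 = 10 dB, giving input = -15 dBFS.

-15 dBFS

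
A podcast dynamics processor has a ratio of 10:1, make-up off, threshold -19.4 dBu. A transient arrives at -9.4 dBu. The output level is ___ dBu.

-9.4 dBu sits 10 dB over threshold.
10:1 compression reduces that to 10/10 = 1 dB over.
So the level is -19.4 + 1 = -18.4 dBu.

-18.4 dBu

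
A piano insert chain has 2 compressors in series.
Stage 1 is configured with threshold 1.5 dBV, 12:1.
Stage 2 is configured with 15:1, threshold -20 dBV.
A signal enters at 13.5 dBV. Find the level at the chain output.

Stage 1: overshoot 12 dB → 12/12 = 1 dB → 2.5 dBV.
Stage 2: overshoot 22.5 dB → 22.5/15 = 1.5 dB → -18.5 dBV.

-18.5 dBV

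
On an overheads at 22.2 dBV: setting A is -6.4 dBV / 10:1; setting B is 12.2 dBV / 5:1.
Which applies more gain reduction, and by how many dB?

A: 28.6 dB over, compressed to 2.86 dB over, so 25.74 dB of GR.
B: 10 dB over, compressed to 2 dB over, so 8 dB of GR.
A applies 17.74 dB more gain reduction.

A, by 17.74 dB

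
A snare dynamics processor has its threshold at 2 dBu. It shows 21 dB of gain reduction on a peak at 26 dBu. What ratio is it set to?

8:1

Input overshoot = 26 − 2 = 24 dB.
Output overshoot = 24 − 21 = 3 dB.
Ratio = input overshoot / output overshoot = 24 / 3 = 8.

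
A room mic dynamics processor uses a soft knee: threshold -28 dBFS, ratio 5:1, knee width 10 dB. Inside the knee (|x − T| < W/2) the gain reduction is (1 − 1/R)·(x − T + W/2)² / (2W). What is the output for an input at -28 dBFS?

x − T + W/2 = -28 − (-28) + 5 = 5.
GR = (1 − 1/5) × 5² / 20 = 0.8 × 25 / 20 = 1 dB.
Output = -28 − 1 = -29 dBFS.

-29 dBFS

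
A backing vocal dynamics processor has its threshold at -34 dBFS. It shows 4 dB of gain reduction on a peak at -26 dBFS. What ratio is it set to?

2:1

Input overshoot = -26 − (-34) = 8 dB.
Output overshoot = 8 − 4 = 4 dB.
Ratio = input overshoot / output overshoot = 8 / 4 = 2.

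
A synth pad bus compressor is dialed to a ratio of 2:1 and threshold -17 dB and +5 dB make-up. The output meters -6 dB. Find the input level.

Before make-up, the level was -6 − 5 = -11 dB.
Post-compression overshoot = -11 − (-17) = 6 dB.
Undo the ratio: input overshoot = 6 × 2 = 12 dB, giving input = -5 dB.

-5 dB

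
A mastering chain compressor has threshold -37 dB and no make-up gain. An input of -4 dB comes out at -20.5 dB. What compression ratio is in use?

Input overshoot = -4 − (-37) = 33 dB; output overshoot = -20.5 − (-37) = 16.5 dB.
Ratio = 33 / 16.5 = 2.

2:1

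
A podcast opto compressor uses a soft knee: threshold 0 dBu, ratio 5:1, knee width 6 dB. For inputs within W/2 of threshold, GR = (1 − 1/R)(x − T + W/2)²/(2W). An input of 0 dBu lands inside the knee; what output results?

-0.6 dBu

x − T + W/2 = 0 − 0 + 3 = 3.
GR = (1 − 1/5) × 3² / 12 = 0.8 × 9 / 12 = 0.6 dB.
Output = 0 − 0.6 = -0.6 dBu.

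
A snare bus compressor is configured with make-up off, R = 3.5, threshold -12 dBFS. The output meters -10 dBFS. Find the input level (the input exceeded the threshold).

The compressed level sits -10 − (-12) = 2 dB over threshold.
Before 3.5:1 compression the overshoot was 2 × 3.5 = 7 dB, so input = -12 + 7 = -5 dBFS.

-5 dBFS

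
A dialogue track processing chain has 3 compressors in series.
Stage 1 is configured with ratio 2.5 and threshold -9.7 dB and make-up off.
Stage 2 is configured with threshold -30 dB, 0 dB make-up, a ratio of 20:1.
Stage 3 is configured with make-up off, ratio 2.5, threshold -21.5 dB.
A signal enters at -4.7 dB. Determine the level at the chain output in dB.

-28.885 dB

Stage 1: -4.7 dB is 5 dB over -9.7 dB; at 2.5:1 that becomes 2 dB over, giving -7.7 dB.
Stage 2: -7.7 dB is 22.3 dB over -30 dB; at 20:1 that becomes 1.115 dB over, giving -28.885 dB.
Stage 3: below threshold (-28.885 ≤ -21.5); passes unchanged; output -28.885 dB.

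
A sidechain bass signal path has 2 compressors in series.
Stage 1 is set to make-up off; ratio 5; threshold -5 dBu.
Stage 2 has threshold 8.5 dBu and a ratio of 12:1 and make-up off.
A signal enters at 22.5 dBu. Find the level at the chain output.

Stage 1: overshoot 27.5 dB → 27.5/5 = 5.5 dB → 0.5 dBu.
Stage 2: 0.5 dBu ≤ 8.5 dBu, so stage 2 doesn't engage; output 0.5 dBu.

0.5 dBu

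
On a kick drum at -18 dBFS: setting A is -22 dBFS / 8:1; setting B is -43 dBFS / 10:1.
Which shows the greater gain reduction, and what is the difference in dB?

A: overshoot 4 dB → output overshoot 0.5 dB → GR 3.5 dB.
B: overshoot 25 dB → output overshoot 2.5 dB → GR 22.5 dB.
Difference: 19 dB in favour of B.

B, by 19 dB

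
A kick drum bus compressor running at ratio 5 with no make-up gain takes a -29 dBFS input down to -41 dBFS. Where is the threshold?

-44 dBFS

Gain reduction = -29 − (-41) = 12 dB; output overshoot = GR / (R − 1) = 12 / 4 = 3 dB.
Threshold = output − output overshoot = -41 − 3 = -44 dBFS.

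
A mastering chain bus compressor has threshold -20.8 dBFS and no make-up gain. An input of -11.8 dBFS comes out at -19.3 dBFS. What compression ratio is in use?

Input overshoot = -11.8 − (-20.8) = 9 dB; output overshoot = -19.3 − (-20.8) = 1.5 dB.
Ratio = 9 / 1.5 = 6.

6:1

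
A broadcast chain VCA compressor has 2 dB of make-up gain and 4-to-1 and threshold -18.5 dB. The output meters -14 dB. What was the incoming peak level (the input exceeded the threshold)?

-8.5 dB

Before make-up, the level was -14 − 2 = -16 dB.
The compressed level sits -16 − (-18.5) = 2.5 dB over threshold.
Before 4:1 compression the overshoot was 2.5 × 4 = 10 dB, so input = -18.5 + 10 = -8.5 dB.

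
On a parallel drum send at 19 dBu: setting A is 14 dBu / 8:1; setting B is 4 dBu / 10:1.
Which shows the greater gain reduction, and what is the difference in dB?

A: 5 dB over, compressed to 0.625 dB over, so 4.375 dB of GR.
B: 15 dB over, compressed to 1.5 dB over, so 13.5 dB of GR.
B reduces 9.125 dB more.

B, by 9.125 dB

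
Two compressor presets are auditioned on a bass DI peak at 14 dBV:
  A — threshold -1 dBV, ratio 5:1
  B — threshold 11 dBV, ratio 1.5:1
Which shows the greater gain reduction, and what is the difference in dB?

A, by 11 dB

A: overshoot 15 dB → output overshoot 3 dB → GR 12 dB.
B: overshoot 3 dB → output overshoot 2 dB → GR 1 dB.
A reduces 11 dB more.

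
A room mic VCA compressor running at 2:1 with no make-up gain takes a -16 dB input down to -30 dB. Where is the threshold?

Gain reduction = -16 − (-30) = 14 dB; output overshoot = GR / (R − 1) = 14 / 1 = 14 dB.
Threshold = output − output overshoot = -30 − 14 = -44 dB.

-44 dB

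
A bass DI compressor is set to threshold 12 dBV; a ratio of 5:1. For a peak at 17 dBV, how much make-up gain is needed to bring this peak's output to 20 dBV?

The peak compresses to 12 + 5/5 = 13 dBV.
To reach 20 dBV requires 20 − 13 = 7 dB of make-up.

7 dB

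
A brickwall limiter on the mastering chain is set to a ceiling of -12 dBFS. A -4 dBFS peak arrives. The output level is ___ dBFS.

The limiter clamps the peak to its -12 dBFS ceiling.

-12 dBFS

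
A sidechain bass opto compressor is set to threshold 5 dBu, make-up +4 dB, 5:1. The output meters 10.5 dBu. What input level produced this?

Stripping the +4 dB make-up gives 6.5 dBu at the gain stage.
The compressed level sits 6.5 − 5 = 1.5 dB over threshold.
Undo the ratio: input overshoot = 1.5 × 5 = 7.5 dB, giving input = 12.5 dBu.

12.5 dBu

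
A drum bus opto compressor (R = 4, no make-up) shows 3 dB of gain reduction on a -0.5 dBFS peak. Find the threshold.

Input is 4 dB above T (since output overshoot × R = input overshoot: (-3.5 − T)·4 = -0.5 − T gives T = -4.5 dBFS).
Check: -4.5 + (-0.5 − (-4.5))/4 = -4.5 + 1 = -3.5 dBFS. ✓

-4.5 dBFS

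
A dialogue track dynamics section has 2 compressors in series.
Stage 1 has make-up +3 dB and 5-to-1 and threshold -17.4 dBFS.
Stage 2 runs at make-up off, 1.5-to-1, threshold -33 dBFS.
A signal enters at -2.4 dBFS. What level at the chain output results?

-18.6 dBFS

Stage 1: -2.4 dBFS is 15 dB over -17.4 dBFS; at 5:1 that becomes 3 dB over, giving -14.4 dBFS; +3 dB make-up → -11.4 dBFS.
Stage 2: overshoot 21.6 dB → 21.6/1.5 = 14.4 dB → -18.6 dBFS.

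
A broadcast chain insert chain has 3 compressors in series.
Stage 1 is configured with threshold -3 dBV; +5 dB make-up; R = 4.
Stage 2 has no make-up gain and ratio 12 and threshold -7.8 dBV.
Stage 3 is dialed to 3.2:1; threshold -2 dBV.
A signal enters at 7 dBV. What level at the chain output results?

-6.775 dBV

Stage 1: 10 dB above -3 dBV, reduced 4:1 to 2.5 dB above → -0.5 dBV; +5 dB make-up → 4.5 dBV.
Stage 2: 4.5 dBV is 12.3 dB over -7.8 dBV; at 12:1 that becomes 1.025 dB over, giving -6.775 dBV.
Stage 3: -6.775 dBV is at or below the -2 dBV threshold — no compression; output -6.775 dBV.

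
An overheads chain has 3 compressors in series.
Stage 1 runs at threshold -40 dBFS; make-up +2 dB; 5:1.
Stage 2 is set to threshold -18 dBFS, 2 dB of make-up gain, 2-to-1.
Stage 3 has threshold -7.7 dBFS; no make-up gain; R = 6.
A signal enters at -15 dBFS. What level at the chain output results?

-31 dBFS

Stage 1: -15 dBFS is 25 dB over -40 dBFS; at 5:1 that becomes 5 dB over, giving -35 dBFS; +2 dB make-up → -33 dBFS.
Stage 2: below threshold (-33 ≤ -18); passes unchanged; make-up brings it to -31 dBFS.
Stage 3: below threshold (-31 ≤ -7.7); passes unchanged; output -31 dBFS.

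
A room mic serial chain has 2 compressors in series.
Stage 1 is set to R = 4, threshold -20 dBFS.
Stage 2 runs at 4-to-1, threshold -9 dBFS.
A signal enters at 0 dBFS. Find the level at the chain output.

Stage 1: overshoot 20 dB → 20/4 = 5 dB → -15 dBFS.
Stage 2: -15 dBFS ≤ -9 dBFS, so stage 2 doesn't engage; output -15 dBFS.

-15 dBFS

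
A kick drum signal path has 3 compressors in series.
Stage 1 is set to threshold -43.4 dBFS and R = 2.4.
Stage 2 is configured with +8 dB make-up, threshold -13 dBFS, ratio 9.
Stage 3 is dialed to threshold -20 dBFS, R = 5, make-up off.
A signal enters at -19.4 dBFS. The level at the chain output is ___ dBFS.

Stage 1: overshoot 24 dB → 24/2.4 = 10 dB → -33.4 dBFS.
Stage 2: below threshold (-33.4 ≤ -13); passes unchanged; make-up brings it to -25.4 dBFS.
Stage 3: -25.4 dBFS ≤ -20 dBFS, so stage 3 doesn't engage; output -25.4 dBFS.

-25.4 dBFS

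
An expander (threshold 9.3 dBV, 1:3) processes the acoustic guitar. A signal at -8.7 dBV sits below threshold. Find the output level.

Undershoot = 9.3 − (-8.7) = 18 dB.
At 1:3, that expands to 54 dB under threshold.
Output = 9.3 − 54 = -44.7 dBV.

-44.7 dBV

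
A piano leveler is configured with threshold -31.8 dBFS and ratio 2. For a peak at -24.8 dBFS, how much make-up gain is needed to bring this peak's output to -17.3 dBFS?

11 dB

Overshoot 7 dB → 7/2 = 3.5 dB after compression, so the compressed level is -31.8 + 3.5 = -28.3 dBFS.
Make-up = target − compressed = -17.3 − (-28.3) = 11 dB.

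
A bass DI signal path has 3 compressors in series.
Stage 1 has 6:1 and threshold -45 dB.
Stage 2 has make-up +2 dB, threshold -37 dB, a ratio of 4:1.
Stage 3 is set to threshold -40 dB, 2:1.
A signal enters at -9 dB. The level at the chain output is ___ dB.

Stage 1: overshoot 36 dB → 36/6 = 6 dB → -39 dB.
Stage 2: -39 dB ≤ -37 dB, so stage 2 doesn't engage; make-up brings it to -37 dB.
Stage 3: overshoot 3 dB → 3/2 = 1.5 dB → -38.5 dB.

-38.5 dB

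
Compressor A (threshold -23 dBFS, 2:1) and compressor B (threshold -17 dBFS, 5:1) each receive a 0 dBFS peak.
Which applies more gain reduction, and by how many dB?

A: overshoot 23 dB → output overshoot 11.5 dB → GR 11.5 dB.
B: overshoot 17 dB → output overshoot 3.4 dB → GR 13.6 dB.
B reduces 2.1 dB more.

B, by 2.1 dB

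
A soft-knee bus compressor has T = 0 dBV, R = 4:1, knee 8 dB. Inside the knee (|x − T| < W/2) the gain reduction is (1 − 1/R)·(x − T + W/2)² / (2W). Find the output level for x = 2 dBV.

0.3125 dBV

x − T + W/2 = 2 − 0 + 4 = 6.
GR = (1 − 1/4) × 6² / 16 = 0.75 × 36 / 16 = 1.6875 dB.
Output = 2 − 1.6875 = 0.3125 dBV.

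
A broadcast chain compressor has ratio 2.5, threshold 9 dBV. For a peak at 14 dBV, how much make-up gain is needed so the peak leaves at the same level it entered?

Overshoot 5 dB → 5/2.5 = 2 dB after compression, so the compressed level is 9 + 2 = 11 dBV.
Make-up = target − compressed = 14 − 11 = 3 dB.

3 dB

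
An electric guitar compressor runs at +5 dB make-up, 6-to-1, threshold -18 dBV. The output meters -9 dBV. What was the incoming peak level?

6 dBV

Stripping the +5 dB make-up gives -14 dBV at the gain stage.
That's 4 dB above the -18 dBV threshold.
Before 6:1 compression the overshoot was 4 × 6 = 24 dB, so input = -18 + 24 = 6 dBV.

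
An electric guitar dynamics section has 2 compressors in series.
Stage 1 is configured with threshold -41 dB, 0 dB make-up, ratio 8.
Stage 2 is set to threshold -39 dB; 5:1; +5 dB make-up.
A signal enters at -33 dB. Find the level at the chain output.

Stage 1: overshoot 8 dB → 8/8 = 1 dB → -40 dB.
Stage 2: -40 dB ≤ -39 dB, so stage 2 doesn't engage; make-up brings it to -35 dB.

-35 dB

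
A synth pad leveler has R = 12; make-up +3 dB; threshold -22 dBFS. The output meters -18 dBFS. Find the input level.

Remove make-up: -18 − 3 = -21 dBFS.
Post-compression overshoot = -21 − (-22) = 1 dB.
Undo the ratio: input overshoot = 1 × 12 = 12 dB, giving input = -10 dBFS.

-10 dBFS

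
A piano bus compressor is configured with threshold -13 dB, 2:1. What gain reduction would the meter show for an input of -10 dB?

1.5 dB

The signal is 3 dB above threshold.
A 2:1 ratio leaves 1.5 dB of that excess.
Gain reduction = 3 − 1.5 = 1.5 dB.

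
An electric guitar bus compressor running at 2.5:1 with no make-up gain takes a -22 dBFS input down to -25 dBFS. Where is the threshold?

-27 dBFS

Let T be the threshold. Output overshoot = (input overshoot)/R, so -25 − T = (-22 − T)/2.5.
2.5·(-25 − T) = -22 − T → 1.5·T = -62.5 − (-22) = -40.5.
T = -40.5/1.5 = -27 dBFS.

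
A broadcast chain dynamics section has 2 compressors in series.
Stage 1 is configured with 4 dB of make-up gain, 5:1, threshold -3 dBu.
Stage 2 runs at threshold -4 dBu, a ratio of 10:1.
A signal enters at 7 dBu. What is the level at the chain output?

-3.3 dBu

Stage 1: 10 dB above -3 dBu, reduced 5:1 to 2 dB above → -1 dBu; +4 dB make-up → 3 dBu.
Stage 2: 3 dBu is 7 dB over -4 dBu; at 10:1 that becomes 0.7 dB over, giving -3.3 dBu.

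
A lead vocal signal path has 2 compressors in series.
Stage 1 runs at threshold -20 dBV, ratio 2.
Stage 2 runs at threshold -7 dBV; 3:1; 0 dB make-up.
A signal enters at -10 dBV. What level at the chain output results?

-15 dBV

Stage 1: -10 dBV is 10 dB over -20 dBV; at 2:1 that becomes 5 dB over, giving -15 dBV.
Stage 2: -15 dBV is at or below the -7 dBV threshold — no compression; output -15 dBV.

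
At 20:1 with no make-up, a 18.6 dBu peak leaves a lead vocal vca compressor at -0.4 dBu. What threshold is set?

-1.4 dBu

Gain reduction = 18.6 − (-0.4) = 19 dB; output overshoot = GR / (R − 1) = 19 / 19 = 1 dB.
Threshold = output − output overshoot = -0.4 − 1 = -1.4 dBu.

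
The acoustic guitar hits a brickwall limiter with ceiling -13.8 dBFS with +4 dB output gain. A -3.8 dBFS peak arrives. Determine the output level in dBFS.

At ∞:1, everything above -13.8 dBFS is held at the ceiling.
Output gain then adds 4 dB: -13.8 + 4 = -9.8 dBFS.

-9.8 dBFS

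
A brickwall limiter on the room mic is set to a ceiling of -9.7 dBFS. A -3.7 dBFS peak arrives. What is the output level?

A brickwall limiter is an ∞:1 compressor: any input above the ceiling is clamped to -9.7 dBFS.

-9.7 dBFS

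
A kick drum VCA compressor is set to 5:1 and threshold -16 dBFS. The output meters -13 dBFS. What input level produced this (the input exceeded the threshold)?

-1 dBFS

The compressed level sits -13 − (-16) = 3 dB over threshold.
Before 5:1 compression the overshoot was 3 × 5 = 15 dB, so input = -16 + 15 = -1 dBFS.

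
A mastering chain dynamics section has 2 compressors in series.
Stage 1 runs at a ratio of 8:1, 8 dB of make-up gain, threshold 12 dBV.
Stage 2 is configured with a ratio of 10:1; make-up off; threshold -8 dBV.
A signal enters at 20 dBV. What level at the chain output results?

-5.1 dBV

Stage 1: 8 dB above 12 dBV, reduced 8:1 to 1 dB above → 13 dBV; +8 dB make-up → 21 dBV.
Stage 2: 21 dBV is 29 dB over -8 dBV; at 10:1 that becomes 2.9 dB over, giving -5.1 dBV.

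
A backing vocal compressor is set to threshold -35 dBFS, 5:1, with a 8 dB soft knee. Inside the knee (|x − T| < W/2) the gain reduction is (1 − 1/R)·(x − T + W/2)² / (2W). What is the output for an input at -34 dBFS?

-35.25 dBFS

x − T + W/2 = -34 − (-35) + 4 = 5.
GR = (1 − 1/5) × 5² / 16 = 0.8 × 25 / 16 = 1.25 dB.
Output = -34 − 1.25 = -35.25 dBFS.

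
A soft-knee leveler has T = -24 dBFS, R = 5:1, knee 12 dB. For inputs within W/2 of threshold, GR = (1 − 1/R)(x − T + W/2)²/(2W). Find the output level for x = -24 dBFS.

-25.2 dBFS

x − T + W/2 = -24 − (-24) + 6 = 6.
GR = (1 − 1/5) × 6² / 24 = 0.8 × 36 / 24 = 1.2 dB.
Output = -24 − 1.2 = -25.2 dBFS.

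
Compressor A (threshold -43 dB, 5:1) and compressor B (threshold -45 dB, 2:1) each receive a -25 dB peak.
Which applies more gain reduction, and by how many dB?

A: GR = 18 − 18/5 = 14.4 dB.
B: GR = 20 − 20/2 = 10 dB.
A applies 4.4 dB more gain reduction.

A, by 4.4 dB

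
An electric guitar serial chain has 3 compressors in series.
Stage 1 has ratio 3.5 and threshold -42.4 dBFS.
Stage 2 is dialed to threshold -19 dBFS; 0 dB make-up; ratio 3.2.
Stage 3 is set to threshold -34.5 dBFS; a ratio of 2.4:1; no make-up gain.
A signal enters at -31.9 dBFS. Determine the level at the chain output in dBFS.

Stage 1: overshoot 10.5 dB → 10.5/3.5 = 3 dB → -39.4 dBFS.
Stage 2: -39.4 dBFS ≤ -19 dBFS, so stage 2 doesn't engage; output -39.4 dBFS.
Stage 3: -39.4 dBFS is at or below the -34.5 dBFS threshold — no compression; output -39.4 dBFS.

-39.4 dBFS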